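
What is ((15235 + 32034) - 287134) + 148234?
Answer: -91631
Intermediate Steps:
((15235 + 32034) - 287134) + 148234 = (47269 - 287134) + 148234 = -239865 + 148234 = -91631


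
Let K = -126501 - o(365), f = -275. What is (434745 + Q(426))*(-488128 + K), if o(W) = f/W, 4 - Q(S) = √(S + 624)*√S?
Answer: -19506258136638/73 + 1346035860*√497/73 ≈ -2.6680e+11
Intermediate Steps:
Q(S) = 4 - √S*√(624 + S) (Q(S) = 4 - √(S + 624)*√S = 4 - √(624 + S)*√S = 4 - √S*√(624 + S))
o(W) = -275/W
K = -9234518/73 (K = -126501 - (-275)/365 = -126501 - 1*(-55/73) = -126501 + 55/73 = -9234518/73 ≈ -1.2650e+5)
(434745 + Q(426))*(-488128 + K) = (434745 + (4 - √426*√(624 + 426)))*(-488128 - 9234518/73) = (434745 + (4 - √426*√1050))*(-44867862/73) = (434745 + (4 - √426*5*√42))*(-44867862/73) = (434745 + (4 - 30*√497))*(-44867862/73) = (434749 - 30*√497)*(-44867862/73) = -19506258136638/73 + 1346035860*√497/73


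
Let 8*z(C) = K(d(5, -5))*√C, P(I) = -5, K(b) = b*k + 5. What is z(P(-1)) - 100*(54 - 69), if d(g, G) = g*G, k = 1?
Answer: 1500 - 5*I*√5/2 ≈ 1500.0 - 5.5902*I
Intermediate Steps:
d(g, G) = G*g
K(b) = 5 + b (K(b) = b*1 + 5 = b + 5 = 5 + b)
z(C) = -5*√C/2 (z(C) = ((5 - 5*5)*√C)/8 = ((5 - 25)*√C)/8 = (-20*√C)/8 = -5*√C/2)
z(P(-1)) - 100*(54 - 69) = -5*I*√5/2 - 100*(54 - 69) = -5*I*√5/2 - 100*(-15) = -5*I*√5/2 + 1500 = 1500 - 5*I*√5/2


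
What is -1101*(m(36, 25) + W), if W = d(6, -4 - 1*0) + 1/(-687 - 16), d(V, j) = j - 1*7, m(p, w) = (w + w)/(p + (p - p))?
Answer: 44640779/4218 ≈ 10583.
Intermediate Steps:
m(p, w) = 2*w/p (m(p, w) = (2*w)/(p + 0) = (2*w)/p = 2*w/p)
d(V, j) = -7 + j (d(V, j) = j - 7 = -7 + j)
W = -7734/703 (W = (-7 + (-4 - 1*0)) + 1/(-687 - 16) = (-7 + (-4 + 0)) + 1/(-703) = (-7 - 4) - 1/703 = -11 - 1/703 = -7734/703 ≈ -11.001)
-1101*(m(36, 25) + W) = -1101*(2*25/36 - 7734/703) = -1101*(2*25*(1/36) - 7734/703) = -1101*(25/18 - 7734/703) = -1101*(-121637/12654) = 44640779/4218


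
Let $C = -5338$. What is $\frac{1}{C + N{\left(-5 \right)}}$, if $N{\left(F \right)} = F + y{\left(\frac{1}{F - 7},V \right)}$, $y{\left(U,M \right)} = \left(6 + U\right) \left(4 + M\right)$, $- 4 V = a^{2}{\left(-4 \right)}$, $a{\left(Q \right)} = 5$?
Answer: $- \frac{16}{85701} \approx -0.0001867$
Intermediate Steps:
$V = - \frac{25}{4}$ ($V = - \frac{5^{2}}{4} = \left(- \frac{1}{4}\right) 25 = - \frac{25}{4} \approx -6.25$)
$y{\left(U,M \right)} = \left(4 + M\right) \left(6 + U\right)$
$N{\left(F \right)} = - \frac{27}{2} + F - \frac{9}{4 \left(-7 + F\right)}$ ($N{\left(F \right)} = F + \left(24 + \frac{4}{F - 7} + 6 \left(- \frac{25}{4}\right) - \frac{25}{4 \left(F - 7\right)}\right) = F + \left(24 + \frac{4}{-7 + F} - \frac{75}{2} - \frac{25}{4 \left(-7 + F\right)}\right) = F - \left(\frac{27}{2} + \frac{9}{4 \left(-7 + F\right)}\right) = - \frac{27}{2} + F - \frac{9}{4 \left(-7 + F\right)}$)
$\frac{1}{C + N{\left(-5 \right)}} = \frac{1}{-5338 + \frac{369 - -410 + 4 \left(-5\right)^{2}}{4 \left(-7 - 5\right)}} = \frac{1}{-5338 + \frac{369 + 410 + 4 \cdot 25}{4 \left(-12\right)}} = \frac{1}{-5338 + \frac{1}{4} \left(- \frac{1}{12}\right) \left(369 + 410 + 100\right)} = \frac{1}{-5338 + \frac{1}{4} \left(- \frac{1}{12}\right) 879} = \frac{1}{-5338 - \frac{293}{16}} = \frac{1}{- \frac{85701}{16}} = - \frac{16}{85701}$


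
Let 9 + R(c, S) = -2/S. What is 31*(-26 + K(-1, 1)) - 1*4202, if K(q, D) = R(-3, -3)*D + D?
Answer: -15706/3 ≈ -5235.3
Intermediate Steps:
R(c, S) = -9 - 2/S
K(q, D) = -22*D/3 (K(q, D) = (-9 - 2/(-3))*D + D = (-9 - 2*(-⅓))*D + D = (-9 + ⅔)*D + D = -25*D/3 + D = -22*D/3)
31*(-26 + K(-1, 1)) - 1*4202 = 31*(-26 - 22/3*1) - 1*4202 = 31*(-26 - 22/3) - 4202 = 31*(-100/3) - 4202 = -3100/3 - 4202 = -15706/3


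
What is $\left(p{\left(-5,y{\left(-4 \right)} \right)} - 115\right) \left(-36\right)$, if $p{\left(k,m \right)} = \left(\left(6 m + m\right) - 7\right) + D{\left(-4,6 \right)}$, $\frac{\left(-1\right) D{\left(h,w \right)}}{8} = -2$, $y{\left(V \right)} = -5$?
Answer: $5076$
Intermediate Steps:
$D{\left(h,w \right)} = 16$ ($D{\left(h,w \right)} = \left(-8\right) \left(-2\right) = 16$)
$p{\left(k,m \right)} = 9 + 7 m$ ($p{\left(k,m \right)} = \left(\left(6 m + m\right) - 7\right) + 16 = \left(7 m - 7\right) + 16 = \left(-7 + 7 m\right) + 16 = 9 + 7 m$)
$\left(p{\left(-5,y{\left(-4 \right)} \right)} - 115\right) \left(-36\right) = \left(\left(9 + 7 \left(-5\right)\right) - 115\right) \left(-36\right) = \left(\left(9 - 35\right) - 115\right) \left(-36\right) = \left(-26 - 115\right) \left(-36\right) = \left(-141\right) \left(-36\right) = 5076$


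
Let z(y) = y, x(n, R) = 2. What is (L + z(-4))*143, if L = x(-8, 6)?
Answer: -286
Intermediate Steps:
L = 2
(L + z(-4))*143 = (2 - 4)*143 = -2*143 = -286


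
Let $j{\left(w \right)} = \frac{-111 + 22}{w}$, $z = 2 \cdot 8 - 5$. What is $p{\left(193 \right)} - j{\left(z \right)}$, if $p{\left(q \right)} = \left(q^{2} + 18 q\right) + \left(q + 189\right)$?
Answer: $\frac{452244}{11} \approx 41113.0$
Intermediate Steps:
$p{\left(q \right)} = 189 + q^{2} + 19 q$ ($p{\left(q \right)} = \left(q^{2} + 18 q\right) + \left(189 + q\right) = 189 + q^{2} + 19 q$)
$z = 11$ ($z = 16 - 5 = 11$)
$j{\left(w \right)} = - \frac{89}{w}$
$p{\left(193 \right)} - j{\left(z \right)} = \left(189 + 193^{2} + 19 \cdot 193\right) - - \frac{89}{11} = \left(189 + 37249 + 3667\right) - \left(-89\right) \frac{1}{11} = 41105 - - \frac{89}{11} = 41105 + \frac{89}{11} = \frac{452244}{11}$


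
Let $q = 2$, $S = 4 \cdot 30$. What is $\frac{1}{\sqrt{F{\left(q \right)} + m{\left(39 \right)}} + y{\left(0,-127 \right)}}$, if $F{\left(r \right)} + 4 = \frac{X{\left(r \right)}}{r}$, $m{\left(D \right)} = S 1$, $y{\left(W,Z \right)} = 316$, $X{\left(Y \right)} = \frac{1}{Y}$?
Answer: $\frac{1264}{398959} - \frac{2 \sqrt{465}}{398959} \approx 0.0030601$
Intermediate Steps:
$S = 120$
$m{\left(D \right)} = 120$ ($m{\left(D \right)} = 120 \cdot 1 = 120$)
$F{\left(r \right)} = -4 + \frac{1}{r^{2}}$ ($F{\left(r \right)} = -4 + \frac{1}{r r} = -4 + \frac{1}{r^{2}}$)
$\frac{1}{\sqrt{F{\left(q \right)} + m{\left(39 \right)}} + y{\left(0,-127 \right)}} = \frac{1}{\sqrt{\left(-4 + \frac{1}{4}\right) + 120} + 316} = \frac{1}{\sqrt{- \frac{15}{4} + 120} + 316} = \frac{1}{\sqrt{\frac{465}{4}} + 316} = \frac{1}{\frac{\sqrt{465}}{2} + 316} = \frac{1}{316 + \frac{\sqrt{465}}{2}}$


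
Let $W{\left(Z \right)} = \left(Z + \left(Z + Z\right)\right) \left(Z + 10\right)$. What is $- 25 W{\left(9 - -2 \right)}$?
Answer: $-17325$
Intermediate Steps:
$W{\left(Z \right)} = 3 Z \left(10 + Z\right)$ ($W{\left(Z \right)} = \left(Z + 2 Z\right) \left(10 + Z\right) = 3 Z \left(10 + Z\right)$)
$- 25 W{\left(9 - -2 \right)} = - 25 \cdot 3 \left(9 - -2\right) \left(10 + \left(9 - -2\right)\right) = - 25 \cdot 3 \left(9 + 2\right) \left(10 + \left(9 + 2\right)\right) = - 25 \cdot 3 \cdot 11 \left(10 + 11\right) = - 25 \cdot 3 \cdot 11 \cdot 21 = \left(-25\right) 693 = -17325$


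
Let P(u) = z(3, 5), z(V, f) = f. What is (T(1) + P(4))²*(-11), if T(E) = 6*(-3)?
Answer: -1859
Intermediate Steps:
T(E) = -18
P(u) = 5
(T(1) + P(4))²*(-11) = (-18 + 5)²*(-11) = (-13)²*(-11) = 169*(-11) = -1859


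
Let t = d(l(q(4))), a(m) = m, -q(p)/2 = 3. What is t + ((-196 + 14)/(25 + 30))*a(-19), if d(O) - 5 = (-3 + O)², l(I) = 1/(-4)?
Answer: 69023/880 ≈ 78.435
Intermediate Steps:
q(p) = -6 (q(p) = -2*3 = -6)
l(I) = -¼
d(O) = 5 + (-3 + O)²
t = 249/16 (t = 5 + (-3 - ¼)² = 5 + (-13/4)² = 5 + 169/16 = 249/16 ≈ 15.563)
t + ((-196 + 14)/(25 + 30))*a(-19) = 249/16 + ((-196 + 14)/(25 + 30))*(-19) = 249/16 - 182/55*(-19) = 249/16 + 3458/55 = 69023/880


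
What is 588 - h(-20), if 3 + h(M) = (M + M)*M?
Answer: -209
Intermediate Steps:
h(M) = -3 + 2*M² (h(M) = -3 + (M + M)*M = -3 + (2*M)*M = -3 + 2*M²)
588 - h(-20) = 588 - (-3 + 2*(-20)²) = 588 - (-3 + 2*400) = 588 - (-3 + 800) = 588 - 1*797 = 588 - 797 = -209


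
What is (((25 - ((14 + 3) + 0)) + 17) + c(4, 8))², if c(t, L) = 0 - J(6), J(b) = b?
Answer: 361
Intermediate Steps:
c(t, L) = -6 (c(t, L) = 0 - 1*6 = 0 - 6 = -6)
(((25 - ((14 + 3) + 0)) + 17) + c(4, 8))² = (((25 - ((14 + 3) + 0)) + 17) - 6)² = (((25 - (17 + 0)) + 17) - 6)² = (((25 - 1*17) + 17) - 6)² = (((25 - 17) + 17) - 6)² = ((8 + 17) - 6)² = (25 - 6)² = 19² = 361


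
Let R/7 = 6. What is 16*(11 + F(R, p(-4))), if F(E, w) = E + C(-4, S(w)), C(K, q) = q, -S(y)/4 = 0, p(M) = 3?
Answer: 848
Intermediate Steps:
R = 42 (R = 7*6 = 42)
S(y) = 0 (S(y) = -4*0 = 0)
F(E, w) = E (F(E, w) = E + 0 = E)
16*(11 + F(R, p(-4))) = 16*(11 + 42) = 16*53 = 848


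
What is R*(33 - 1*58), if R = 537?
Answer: -13425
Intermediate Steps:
R*(33 - 1*58) = 537*(33 - 1*58) = 537*(33 - 58) = 537*(-25) = -13425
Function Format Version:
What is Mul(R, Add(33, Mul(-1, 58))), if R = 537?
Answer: -13425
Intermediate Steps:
Mul(R, Add(33, Mul(-1, 58))) = Mul(537, Add(33, Mul(-1, 58))) = Mul(537, Add(33, -58)) = Mul(537, -25) = -13425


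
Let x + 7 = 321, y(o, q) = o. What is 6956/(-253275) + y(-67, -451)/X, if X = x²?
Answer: -702803201/24971901900 ≈ -0.028144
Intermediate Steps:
x = 314 (x = -7 + 321 = 314)
X = 98596 (X = 314² = 98596)
6956/(-253275) + y(-67, -451)/X = 6956/(-253275) - 67/98596 = 6956*(-1/253275) - 67*1/98596 = -6956/253275 - 67/98596 = -702803201/24971901900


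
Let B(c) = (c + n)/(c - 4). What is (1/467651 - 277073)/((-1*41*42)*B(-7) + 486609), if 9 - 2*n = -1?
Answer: -475102706914/833861483335 ≈ -0.56976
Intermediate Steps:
n = 5 (n = 9/2 - ½*(-1) = 9/2 + ½ = 5)
B(c) = (5 + c)/(-4 + c) (B(c) = (c + 5)/(c - 4) = (5 + c)/(-4 + c))
(1/467651 - 277073)/((-1*41*42)*B(-7) + 486609) = (1/467651 - 277073)/((-1*41*42)*((5 - 7)/(-4 - 7)) + 486609) = (1/467651 - 277073)/((-41*42)*(-2/(-11)) + 486609) = -129573465522/(467651*(-(-1722)*(-2)/11 + 486609)) = -129573465522/(467651*(-1722*2/11 + 486609)) = -129573465522/(467651*(-3444/11 + 486609)) = -129573465522/(467651*5349255/11) = -129573465522/467651*11/5349255 = -475102706914/833861483335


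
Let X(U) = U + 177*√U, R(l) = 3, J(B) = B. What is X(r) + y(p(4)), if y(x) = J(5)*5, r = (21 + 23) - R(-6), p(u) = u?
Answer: 66 + 177*√41 ≈ 1199.4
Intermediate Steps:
r = 41 (r = (21 + 23) - 1*3 = 44 - 3 = 41)
y(x) = 25 (y(x) = 5*5 = 25)
X(r) + y(p(4)) = (41 + 177*√41) + 25 = 66 + 177*√41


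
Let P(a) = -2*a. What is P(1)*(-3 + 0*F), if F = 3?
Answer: 6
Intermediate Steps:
P(1)*(-3 + 0*F) = (-2*1)*(-3 + 0*3) = -2*(-3 + 0) = -2*(-3) = 6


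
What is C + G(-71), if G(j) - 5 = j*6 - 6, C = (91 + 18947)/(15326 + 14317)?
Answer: -4212841/9881 ≈ -426.36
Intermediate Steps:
C = 6346/9881 (C = 19038/29643 = 19038*(1/29643) = 6346/9881 ≈ 0.64224)
G(j) = -1 + 6*j (G(j) = 5 + (j*6 - 6) = 5 + (6*j - 6) = 5 + (-6 + 6*j) = -1 + 6*j)
C + G(-71) = 6346/9881 + (-1 + 6*(-71)) = 6346/9881 + (-1 - 426) = 6346/9881 - 427 = -4212841/9881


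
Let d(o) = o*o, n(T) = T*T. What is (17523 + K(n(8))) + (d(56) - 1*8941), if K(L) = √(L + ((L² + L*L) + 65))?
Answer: 11718 + √8321 ≈ 11809.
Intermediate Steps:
n(T) = T²
d(o) = o²
K(L) = √(65 + L + 2*L²) (K(L) = √(L + ((L² + L²) + 65)) = √(L + (2*L² + 65)) = √(L + (65 + 2*L²)) = √(65 + L + 2*L²))
(17523 + K(n(8))) + (d(56) - 1*8941) = (17523 + √(65 + 8² + 2*(8²)²)) + (56² - 1*8941) = (17523 + √(65 + 64 + 2*64²)) + (3136 - 8941) = (17523 + √(65 + 64 + 2*4096)) - 5805 = (17523 + √(65 + 64 + 8192)) - 5805 = (17523 + √8321) - 5805 = 11718 + √8321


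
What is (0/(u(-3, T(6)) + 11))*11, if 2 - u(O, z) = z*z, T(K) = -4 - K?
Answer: 0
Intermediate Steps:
u(O, z) = 2 - z² (u(O, z) = 2 - z*z = 2 - z²)
(0/(u(-3, T(6)) + 11))*11 = (0/((2 - (-4 - 1*6)²) + 11))*11 = (0/((2 - (-4 - 6)²) + 11))*11 = (0/((2 - 1*(-10)²) + 11))*11 = (0/((2 - 1*100) + 11))*11 = (0/((2 - 100) + 11))*11 = (0/(-98 + 11))*11 = (0/(-87))*11 = (0*(-1/87))*11 = 0*11 = 0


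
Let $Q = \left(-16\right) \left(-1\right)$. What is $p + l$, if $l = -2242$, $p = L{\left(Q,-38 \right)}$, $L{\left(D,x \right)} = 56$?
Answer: $-2186$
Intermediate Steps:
$Q = 16$
$p = 56$
$p + l = 56 - 2242 = -2186$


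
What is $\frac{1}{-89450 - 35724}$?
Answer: $- \frac{1}{125174} \approx -7.9889 \cdot 10^{-6}$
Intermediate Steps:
$\frac{1}{-89450 - 35724} = \frac{1}{-125174} = - \frac{1}{125174}$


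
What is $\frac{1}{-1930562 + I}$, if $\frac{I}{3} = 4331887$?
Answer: $\frac{1}{11065099} \approx 9.0374 \cdot 10^{-8}$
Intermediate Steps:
$I = 12995661$ ($I = 3 \cdot 4331887 = 12995661$)
$\frac{1}{-1930562 + I} = \frac{1}{-1930562 + 12995661} = \frac{1}{11065099}$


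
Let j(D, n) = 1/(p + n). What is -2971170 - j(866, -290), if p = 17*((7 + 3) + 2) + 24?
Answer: -184212539/62 ≈ -2.9712e+6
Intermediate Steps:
p = 228 (p = 17*(10 + 2) + 24 = 17*12 + 24 = 204 + 24 = 228)
j(D, n) = 1/(228 + n)
-2971170 - j(866, -290) = -2971170 - 1/(228 - 290) = -2971170 - 1/(-62) = -2971170 - 1*(-1/62) = -2971170 + 1/62 = -184212539/62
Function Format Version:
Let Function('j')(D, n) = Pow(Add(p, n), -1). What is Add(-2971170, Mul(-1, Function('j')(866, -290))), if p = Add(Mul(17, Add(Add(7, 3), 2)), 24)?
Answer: Rational(-184212539, 62) ≈ -2.9712e+6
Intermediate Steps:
p = 228 (p = Add(Mul(17, Add(10, 2)), 24) = Add(Mul(17, 12), 24) = Add(204, 24) = 228)
Function('j')(D, n) = Pow(Add(228, n), -1)
Add(-2971170, Mul(-1, Function('j')(866, -290))) = Add(-2971170, Mul(-1, Pow(Add(228, -290), -1))) = Add(-2971170, Mul(-1, Pow(-62, -1))) = Add(-2971170, Mul(-1, Rational(-1, 62))) = Add(-2971170, Rational(1, 62)) = Rational(-184212539, 62)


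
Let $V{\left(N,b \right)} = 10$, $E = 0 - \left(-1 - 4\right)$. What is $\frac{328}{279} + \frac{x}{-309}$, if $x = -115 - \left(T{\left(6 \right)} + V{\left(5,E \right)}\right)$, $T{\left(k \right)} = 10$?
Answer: $\frac{46339}{28737} \approx 1.6125$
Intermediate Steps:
$E = 5$ ($E = 0 - \left(-1 - 4\right) = 0 - -5 = 0 + 5 = 5$)
$x = -135$ ($x = -115 - \left(10 + 10\right) = -115 - 20 = -135$)
$\frac{328}{279} + \frac{x}{-309} = \frac{328}{279} - \frac{135}{-309} = 328 \cdot \frac{1}{279} - - \frac{45}{103} = \frac{328}{279} + \frac{45}{103} = \frac{46339}{28737}$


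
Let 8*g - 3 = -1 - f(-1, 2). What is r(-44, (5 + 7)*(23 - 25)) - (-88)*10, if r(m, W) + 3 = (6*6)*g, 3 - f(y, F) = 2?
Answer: 1763/2 ≈ 881.50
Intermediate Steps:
f(y, F) = 1 (f(y, F) = 3 - 1*2 = 3 - 2 = 1)
g = 1/8 (g = 3/8 + (-1 - 1*1)/8 = 3/8 + (-1 - 1)/8 = 3/8 + (1/8)*(-2) = 3/8 - 1/4 = 1/8 ≈ 0.12500)
r(m, W) = 3/2 (r(m, W) = -3 + (6*6)*(1/8) = -3 + 36*(1/8) = -3 + 9/2 = 3/2)
r(-44, (5 + 7)*(23 - 25)) - (-88)*10 = 3/2 - (-88)*10 = 3/2 - 1*(-880) = 3/2 + 880 = 1763/2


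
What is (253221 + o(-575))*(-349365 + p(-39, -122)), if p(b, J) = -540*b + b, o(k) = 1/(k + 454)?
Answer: -10060374790560/121 ≈ -8.3144e+10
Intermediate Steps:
o(k) = 1/(454 + k)
p(b, J) = -539*b
(253221 + o(-575))*(-349365 + p(-39, -122)) = (253221 + 1/(454 - 575))*(-349365 - 539*(-39)) = (253221 + 1/(-121))*(-349365 + 21021) = (253221 - 1/121)*(-328344) = (30639740/121)*(-328344) = -10060374790560/121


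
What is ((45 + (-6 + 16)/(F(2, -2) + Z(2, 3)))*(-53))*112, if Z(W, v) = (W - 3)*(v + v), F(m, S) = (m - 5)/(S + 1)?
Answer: -742000/3 ≈ -2.4733e+5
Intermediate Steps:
F(m, S) = (-5 + m)/(1 + S)
Z(W, v) = 2*v*(-3 + W) (Z(W, v) = (-3 + W)*(2*v) = 2*v*(-3 + W))
((45 + (-6 + 16)/(F(2, -2) + Z(2, 3)))*(-53))*112 = ((45 + (-6 + 16)/((-5 + 2)/(1 - 2) + 2*3*(-3 + 2)))*(-53))*112 = ((45 + 10/(-3/(-1) + 2*3*(-1)))*(-53))*112 = ((45 + 10/(-1*(-3) - 6))*(-53))*112 = ((45 + 10/(3 - 6))*(-53))*112 = ((45 + 10/(-3))*(-53))*112 = ((45 + 10*(-⅓))*(-53))*112 = ((45 - 10/3)*(-53))*112 = ((125/3)*(-53))*112 = -6625/3*112 = -742000/3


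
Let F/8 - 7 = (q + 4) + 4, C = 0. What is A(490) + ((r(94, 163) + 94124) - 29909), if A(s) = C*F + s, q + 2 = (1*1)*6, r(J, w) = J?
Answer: 64799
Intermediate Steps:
q = 4 (q = -2 + (1*1)*6 = -2 + 1*6 = -2 + 6 = 4)
F = 152 (F = 56 + 8*((4 + 4) + 4) = 56 + 8*(8 + 4) = 56 + 8*12 = 56 + 96 = 152)
A(s) = s (A(s) = 0*152 + s = 0 + s = s)
A(490) + ((r(94, 163) + 94124) - 29909) = 490 + ((94 + 94124) - 29909) = 490 + (94218 - 29909) = 490 + 64309 = 64799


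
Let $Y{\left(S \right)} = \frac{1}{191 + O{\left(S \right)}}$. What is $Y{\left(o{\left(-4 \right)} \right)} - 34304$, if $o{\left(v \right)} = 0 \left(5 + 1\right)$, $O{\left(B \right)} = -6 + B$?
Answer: $- \frac{6346239}{185} \approx -34304.0$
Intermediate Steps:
$o{\left(v \right)} = 0$ ($o{\left(v \right)} = 0 \cdot 6 = 0$)
$Y{\left(S \right)} = \frac{1}{185 + S}$ ($Y{\left(S \right)} = \frac{1}{191 + \left(-6 + S\right)} = \frac{1}{185 + S}$)
$Y{\left(o{\left(-4 \right)} \right)} - 34304 = \frac{1}{185 + 0} - 34304 = \frac{1}{185} - 34304 = - \frac{6346239}{185}$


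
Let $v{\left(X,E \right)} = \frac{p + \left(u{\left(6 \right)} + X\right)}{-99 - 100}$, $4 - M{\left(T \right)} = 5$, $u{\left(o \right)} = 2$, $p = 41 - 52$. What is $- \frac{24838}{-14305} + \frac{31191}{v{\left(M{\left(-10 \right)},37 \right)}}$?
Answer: $\frac{3551660485}{5722} \approx 6.207 \cdot 10^{5}$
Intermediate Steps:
$p = -11$
$M{\left(T \right)} = -1$ ($M{\left(T \right)} = 4 - 5 = -1$)
$v{\left(X,E \right)} = \frac{9}{199} - \frac{X}{199}$ ($v{\left(X,E \right)} = \frac{-11 + \left(2 + X\right)}{-99 - 100} = \frac{-9 + X}{-199} = \left(-9 + X\right) \left(- \frac{1}{199}\right) = \frac{9}{199} - \frac{X}{199}$)
$- \frac{24838}{-14305} + \frac{31191}{v{\left(M{\left(-10 \right)},37 \right)}} = - \frac{24838}{-14305} + \frac{31191}{\frac{9}{199} - - \frac{1}{199}} = \left(-24838\right) \left(- \frac{1}{14305}\right) + \frac{31191}{\frac{9}{199} + \frac{1}{199}} = \frac{24838}{14305} + \frac{31191}{\frac{10}{199}} = \frac{24838}{14305} + 31191 \cdot \frac{199}{10} = \frac{24838}{14305} + \frac{6207009}{10} = \frac{3551660485}{5722}$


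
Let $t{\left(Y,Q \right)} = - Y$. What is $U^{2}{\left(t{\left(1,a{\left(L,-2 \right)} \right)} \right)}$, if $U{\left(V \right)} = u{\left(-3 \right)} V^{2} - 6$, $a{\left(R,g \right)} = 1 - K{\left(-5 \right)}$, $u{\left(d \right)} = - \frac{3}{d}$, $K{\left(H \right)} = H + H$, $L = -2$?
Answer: $25$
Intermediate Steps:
$K{\left(H \right)} = 2 H$
$a{\left(R,g \right)} = 11$ ($a{\left(R,g \right)} = 1 - 2 \left(-5\right) = 1 - -10 = 1 + 10 = 11$)
$U{\left(V \right)} = -6 + V^{2}$ ($U{\left(V \right)} = - \frac{3}{-3} V^{2} - 6 = \left(-3\right) \left(- \frac{1}{3}\right) V^{2} - 6 = 1 V^{2} - 6 = V^{2} - 6 = -6 + V^{2}$)
$U^{2}{\left(t{\left(1,a{\left(L,-2 \right)} \right)} \right)} = \left(-6 + \left(\left(-1\right) 1\right)^{2}\right)^{2} = \left(-6 + \left(-1\right)^{2}\right)^{2} = \left(-6 + 1\right)^{2} = \left(-5\right)^{2} = 25$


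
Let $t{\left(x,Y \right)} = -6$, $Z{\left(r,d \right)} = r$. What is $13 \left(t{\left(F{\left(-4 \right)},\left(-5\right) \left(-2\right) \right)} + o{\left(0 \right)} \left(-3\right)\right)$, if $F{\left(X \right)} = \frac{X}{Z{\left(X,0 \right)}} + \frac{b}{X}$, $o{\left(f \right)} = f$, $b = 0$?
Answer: $-78$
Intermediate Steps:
$F{\left(X \right)} = 1$ ($F{\left(X \right)} = \frac{X}{X} + \frac{0}{X} = 1 + 0 = 1$)
$13 \left(t{\left(F{\left(-4 \right)},\left(-5\right) \left(-2\right) \right)} + o{\left(0 \right)} \left(-3\right)\right) = 13 \left(-6 + 0 \left(-3\right)\right) = 13 \left(-6 + 0\right) = 13 \left(-6\right) = -78$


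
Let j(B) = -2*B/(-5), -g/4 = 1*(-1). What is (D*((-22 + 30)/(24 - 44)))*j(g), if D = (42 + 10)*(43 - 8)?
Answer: -5824/5 ≈ -1164.8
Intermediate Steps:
g = 4 (g = -4*(-1) = 4)
j(B) = 2*B/5 (j(B) = -2*B*(-⅕) = 2*B/5)
D = 1820 (D = 52*35 = 1820)
(D*((-22 + 30)/(24 - 44)))*j(g) = (1820*((-22 + 30)/(24 - 44)))*((⅖)*4) = (1820*(8/(-20)))*(8/5) = (1820*(8*(-1/20)))*(8/5) = (1820*(-⅖))*(8/5) = -728*8/5 = -5824/5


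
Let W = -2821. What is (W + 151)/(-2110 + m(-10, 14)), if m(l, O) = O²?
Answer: 445/319 ≈ 1.3950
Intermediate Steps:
(W + 151)/(-2110 + m(-10, 14)) = (-2821 + 151)/(-2110 + 14²) = -2670/(-2110 + 196) = -2670/(-1914) = -2670*(-1/1914) = 445/319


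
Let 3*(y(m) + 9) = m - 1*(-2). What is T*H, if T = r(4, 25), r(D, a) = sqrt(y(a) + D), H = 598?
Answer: 1196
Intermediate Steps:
y(m) = -25/3 + m/3 (y(m) = -9 + (m - 1*(-2))/3 = -9 + (m + 2)/3 = -9 + (2 + m)/3 = -9 + (2/3 + m/3) = -25/3 + m/3)
r(D, a) = sqrt(-25/3 + D + a/3) (r(D, a) = sqrt((-25/3 + a/3) + D) = sqrt(-25/3 + D + a/3))
T = 2 (T = sqrt(-75 + 3*25 + 9*4)/3 = sqrt(-75 + 75 + 36)/3 = sqrt(36)/3 = (1/3)*6 = 2)
T*H = 2*598 = 1196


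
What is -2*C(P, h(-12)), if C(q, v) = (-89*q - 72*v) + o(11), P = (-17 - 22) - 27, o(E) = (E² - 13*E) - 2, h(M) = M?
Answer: -13428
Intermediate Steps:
o(E) = -2 + E² - 13*E
P = -66 (P = -39 - 27 = -66)
C(q, v) = -24 - 89*q - 72*v (C(q, v) = (-89*q - 72*v) + (-2 + 11² - 13*11) = (-89*q - 72*v) + (-2 + 121 - 143) = (-89*q - 72*v) - 24 = -24 - 89*q - 72*v)
-2*C(P, h(-12)) = -2*(-24 - 89*(-66) - 72*(-12)) = -2*(-24 + 5874 + 864) = -2*6714 = -13428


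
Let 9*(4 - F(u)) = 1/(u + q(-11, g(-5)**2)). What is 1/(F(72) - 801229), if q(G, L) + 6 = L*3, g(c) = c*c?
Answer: -17469/13996599526 ≈ -1.2481e-6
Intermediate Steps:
g(c) = c**2
q(G, L) = -6 + 3*L (q(G, L) = -6 + L*3 = -6 + 3*L)
F(u) = 4 - 1/(9*(1869 + u)) (F(u) = 4 - 1/(9*(u + (-6 + 3*((-5)**2)**2))) = 4 - 1/(9*(u + (-6 + 3*25**2))) = 4 - 1/(9*(u + (-6 + 3*625))) = 4 - 1/(9*(u + (-6 + 1875))) = 4 - 1/(9*(u + 1869)) = 4 - 1/(9*(1869 + u)))
1/(F(72) - 801229) = 1/((67283 + 36*72)/(9*(1869 + 72)) - 801229) = 1/((1/9)*(67283 + 2592)/1941 - 801229) = 1/((1/9)*(1/1941)*69875 - 801229) = 1/(69875/17469 - 801229) = 1/(-13996599526/17469) = -17469/13996599526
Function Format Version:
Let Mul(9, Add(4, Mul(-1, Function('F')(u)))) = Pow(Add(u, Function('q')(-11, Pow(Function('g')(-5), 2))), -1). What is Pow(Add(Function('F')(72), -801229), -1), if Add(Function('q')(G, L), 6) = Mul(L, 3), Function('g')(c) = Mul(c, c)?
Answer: Rational(-17469, 13996599526) ≈ -1.2481e-6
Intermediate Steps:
Function('g')(c) = Pow(c, 2)
Function('q')(G, L) = Add(-6, Mul(3, L)) (Function('q')(G, L) = Add(-6, Mul(L, 3)) = Add(-6, Mul(3, L)))
Function('F')(u) = Add(4, Mul(Rational(-1, 9), Pow(Add(1869, u), -1))) (Function('F')(u) = Add(4, Mul(Rational(-1, 9), Pow(Add(u, Add(-6, Mul(3, Pow(Pow(-5, 2), 2)))), -1))) = Add(4, Mul(Rational(-1, 9), Pow(Add(u, Add(-6, Mul(3, Pow(25, 2)))), -1))) = Add(4, Mul(Rational(-1, 9), Pow(Add(u, Add(-6, Mul(3, 625))), -1))) = Add(4, Mul(Rational(-1, 9), Pow(Add(u, Add(-6, 1875)), -1))) = Add(4, Mul(Rational(-1, 9), Pow(Add(u, 1869), -1))) = Add(4, Mul(Rational(-1, 9), Pow(Add(1869, u), -1))))
Pow(Add(Function('F')(72), -801229), -1) = Pow(Add(Mul(Rational(1, 9), Pow(Add(1869, 72), -1), Add(67283, Mul(36, 72))), -801229), -1) = Pow(Add(Mul(Rational(1, 9), Pow(1941, -1), Add(67283, 2592)), -801229), -1) = Pow(Add(Mul(Rational(1, 9), Rational(1, 1941), 69875), -801229), -1) = Pow(Add(Rational(69875, 17469), -801229), -1) = Pow(Rational(-13996599526, 17469), -1) = Rational(-17469, 13996599526)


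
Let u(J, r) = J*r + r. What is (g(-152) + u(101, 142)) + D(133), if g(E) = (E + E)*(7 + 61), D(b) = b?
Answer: -6055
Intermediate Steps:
u(J, r) = r + J*r
g(E) = 136*E (g(E) = (2*E)*68 = 136*E)
(g(-152) + u(101, 142)) + D(133) = (136*(-152) + 142*(1 + 101)) + 133 = (-20672 + 142*102) + 133 = (-20672 + 14484) + 133 = -6188 + 133 = -6055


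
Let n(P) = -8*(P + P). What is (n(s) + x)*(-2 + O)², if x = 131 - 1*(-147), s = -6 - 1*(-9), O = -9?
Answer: 27830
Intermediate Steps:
s = 3 (s = -6 + 9 = 3)
n(P) = -16*P
x = 278 (x = 131 + 147 = 278)
(n(s) + x)*(-2 + O)² = (-16*3 + 278)*(-2 - 9)² = (-48 + 278)*(-11)² = 230*121 = 27830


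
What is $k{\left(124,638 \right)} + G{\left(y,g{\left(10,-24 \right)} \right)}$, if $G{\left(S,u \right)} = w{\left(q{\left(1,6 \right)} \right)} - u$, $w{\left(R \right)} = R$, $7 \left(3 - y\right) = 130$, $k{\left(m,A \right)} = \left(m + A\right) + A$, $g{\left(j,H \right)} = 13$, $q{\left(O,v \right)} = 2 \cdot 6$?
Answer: $1399$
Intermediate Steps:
$q{\left(O,v \right)} = 12$
$k{\left(m,A \right)} = m + 2 A$ ($k{\left(m,A \right)} = \left(A + m\right) + A = m + 2 A$)
$y = - \frac{109}{7}$ ($y = 3 - \frac{130}{7} = - \frac{109}{7} \approx -15.571$)
$G{\left(S,u \right)} = 12 - u$
$k{\left(124,638 \right)} + G{\left(y,g{\left(10,-24 \right)} \right)} = \left(124 + 2 \cdot 638\right) + \left(12 - 13\right) = \left(124 + 1276\right) + \left(12 - 13\right) = 1400 - 1 = 1399$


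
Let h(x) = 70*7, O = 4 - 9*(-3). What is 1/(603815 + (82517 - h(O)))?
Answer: 1/685842 ≈ 1.4581e-6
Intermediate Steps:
O = 31 (O = 4 + 27 = 31)
h(x) = 490
1/(603815 + (82517 - h(O))) = 1/(603815 + (82517 - 1*490)) = 1/(603815 + (82517 - 490)) = 1/(603815 + 82027) = 1/685842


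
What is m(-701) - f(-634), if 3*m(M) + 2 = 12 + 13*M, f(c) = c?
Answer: -7201/3 ≈ -2400.3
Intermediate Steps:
m(M) = 10/3 + 13*M/3 (m(M) = -⅔ + (12 + 13*M)/3 = -⅔ + (4 + 13*M/3) = 10/3 + 13*M/3)
m(-701) - f(-634) = (10/3 + (13/3)*(-701)) - 1*(-634) = (10/3 - 9113/3) + 634 = -9103/3 + 634 = -7201/3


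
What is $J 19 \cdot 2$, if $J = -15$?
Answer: $-570$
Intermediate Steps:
$J 19 \cdot 2 = \left(-15\right) 19 \cdot 2 = \left(-285\right) 2 = -570$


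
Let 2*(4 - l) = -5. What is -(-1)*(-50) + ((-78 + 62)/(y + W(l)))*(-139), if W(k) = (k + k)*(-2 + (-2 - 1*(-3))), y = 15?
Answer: 1062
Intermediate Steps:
l = 13/2 (l = 4 - 1/2*(-5) = 4 + 5/2 = 13/2 ≈ 6.5000)
W(k) = -2*k (W(k) = (2*k)*(-2 + (-2 + 3)) = (2*k)*(-2 + 1) = (2*k)*(-1) = -2*k)
-(-1)*(-50) + ((-78 + 62)/(y + W(l)))*(-139) = -(-1)*(-50) + ((-78 + 62)/(15 - 2*13/2))*(-139) = -1*50 - 16/(15 - 13)*(-139) = -50 - 16/2*(-139) = -50 - 16*1/2*(-139) = -50 - 8*(-139) = -50 + 1112 = 1062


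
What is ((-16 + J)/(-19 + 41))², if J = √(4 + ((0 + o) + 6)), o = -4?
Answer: (16 - √6)²/484 ≈ 0.37937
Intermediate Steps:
J = √6 (J = √(4 + ((0 - 4) + 6)) = √(4 + (-4 + 6)) = √(4 + 2) = √6 ≈ 2.4495)
((-16 + J)/(-19 + 41))² = ((-16 + √6)/(-19 + 41))² = ((-16 + √6)/22)² = ((-16 + √6)*(1/22))² = (-8/11 + √6/22)²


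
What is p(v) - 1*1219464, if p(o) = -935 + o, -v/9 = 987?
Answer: -1229282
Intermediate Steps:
v = -8883 (v = -9*987 = -8883)
p(v) - 1*1219464 = (-935 - 8883) - 1*1219464 = -9818 - 1219464 = -1229282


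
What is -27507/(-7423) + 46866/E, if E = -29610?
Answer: 77765992/36632505 ≈ 2.1229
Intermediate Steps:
-27507/(-7423) + 46866/E = -27507/(-7423) + 46866/(-29610) = -27507*(-1/7423) + 46866*(-1/29610) = 27507/7423 - 7811/4935 = 77765992/36632505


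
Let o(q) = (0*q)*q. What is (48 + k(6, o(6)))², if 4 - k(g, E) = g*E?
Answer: 2704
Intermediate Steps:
o(q) = 0 (o(q) = 0*q = 0)
k(g, E) = 4 - E*g (k(g, E) = 4 - g*E = 4 - E*g)
(48 + k(6, o(6)))² = (48 + (4 - 1*0*6))² = (48 + (4 + 0))² = (48 + 4)² = 52² = 2704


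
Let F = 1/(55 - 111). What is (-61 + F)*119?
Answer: -58089/8 ≈ -7261.1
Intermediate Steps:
F = -1/56 (F = 1/(-56) = -1/56 ≈ -0.017857)
(-61 + F)*119 = (-61 - 1/56)*119 = -3417/56*119 = -58089/8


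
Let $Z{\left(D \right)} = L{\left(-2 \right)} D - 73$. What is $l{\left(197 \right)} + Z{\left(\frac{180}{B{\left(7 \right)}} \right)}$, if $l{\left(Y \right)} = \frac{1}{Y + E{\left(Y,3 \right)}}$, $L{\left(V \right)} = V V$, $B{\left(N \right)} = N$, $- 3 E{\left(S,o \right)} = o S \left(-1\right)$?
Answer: $\frac{82353}{2758} \approx 29.86$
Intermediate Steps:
$E{\left(S,o \right)} = \frac{S o}{3}$ ($E{\left(S,o \right)} = - \frac{o S \left(-1\right)}{3} = - \frac{S o \left(-1\right)}{3} = - \frac{\left(-1\right) S o}{3} = \frac{S o}{3}$)
$L{\left(V \right)} = V^{2}$
$l{\left(Y \right)} = \frac{1}{2 Y}$ ($l{\left(Y \right)} = \frac{1}{Y + \frac{1}{3} Y 3} = \frac{1}{Y + Y} = \frac{1}{2 Y}$)
$Z{\left(D \right)} = -73 + 4 D$ ($Z{\left(D \right)} = \left(-2\right)^{2} D - 73 = 4 D - 73 = -73 + 4 D$)
$l{\left(197 \right)} + Z{\left(\frac{180}{B{\left(7 \right)}} \right)} = \frac{1}{2 \cdot 197} - \left(73 - 4 \cdot \frac{180}{7}\right) = \frac{1}{2} \cdot \frac{1}{197} - \left(73 - 4 \cdot 180 \cdot \frac{1}{7}\right) = \frac{1}{394} + \left(-73 + 4 \cdot \frac{180}{7}\right) = \frac{1}{394} + \left(-73 + \frac{720}{7}\right) = \frac{1}{394} + \frac{209}{7} = \frac{82353}{2758}$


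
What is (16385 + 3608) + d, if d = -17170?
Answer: 2823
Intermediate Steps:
(16385 + 3608) + d = (16385 + 3608) - 17170 = 19993 - 17170 = 2823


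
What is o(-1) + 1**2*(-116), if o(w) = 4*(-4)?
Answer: -132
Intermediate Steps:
o(w) = -16
o(-1) + 1**2*(-116) = -16 + 1**2*(-116) = -16 + 1*(-116) = -16 - 116 = -132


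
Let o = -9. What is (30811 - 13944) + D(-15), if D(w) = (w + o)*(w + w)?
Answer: 17587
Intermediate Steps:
D(w) = 2*w*(-9 + w) (D(w) = (w - 9)*(w + w) = (-9 + w)*(2*w) = 2*w*(-9 + w))
(30811 - 13944) + D(-15) = (30811 - 13944) + 2*(-15)*(-9 - 15) = 16867 + 2*(-15)*(-24) = 16867 + 720 = 17587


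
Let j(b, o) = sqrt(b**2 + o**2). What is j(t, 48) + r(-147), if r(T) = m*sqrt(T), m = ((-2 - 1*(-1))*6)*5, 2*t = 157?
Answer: sqrt(33865)/2 - 210*I*sqrt(3) ≈ 92.012 - 363.73*I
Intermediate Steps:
t = 157/2 (t = (1/2)*157 = 157/2 ≈ 78.500)
m = -30 (m = ((-2 + 1)*6)*5 = -1*6*5 = -6*5 = -30)
r(T) = -30*sqrt(T)
j(t, 48) + r(-147) = sqrt((157/2)**2 + 48**2) - 210*I*sqrt(3) = sqrt(24649/4 + 2304) - 210*I*sqrt(3) = sqrt(33865/4) - 210*I*sqrt(3) = sqrt(33865)/2 - 210*I*sqrt(3)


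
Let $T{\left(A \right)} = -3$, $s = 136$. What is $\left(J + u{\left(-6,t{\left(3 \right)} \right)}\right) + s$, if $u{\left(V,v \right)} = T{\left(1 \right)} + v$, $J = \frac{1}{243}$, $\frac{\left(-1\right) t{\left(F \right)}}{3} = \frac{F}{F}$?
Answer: $\frac{31591}{243} \approx 130.0$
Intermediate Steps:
$t{\left(F \right)} = -3$ ($t{\left(F \right)} = - 3 \frac{F}{F} = \left(-3\right) 1 = -3$)
$J = \frac{1}{243} \approx 0.0041152$
$u{\left(V,v \right)} = -3 + v$
$\left(J + u{\left(-6,t{\left(3 \right)} \right)}\right) + s = \left(\frac{1}{243} - 6\right) + 136 = - \frac{1457}{243} + 136 = \frac{31591}{243}$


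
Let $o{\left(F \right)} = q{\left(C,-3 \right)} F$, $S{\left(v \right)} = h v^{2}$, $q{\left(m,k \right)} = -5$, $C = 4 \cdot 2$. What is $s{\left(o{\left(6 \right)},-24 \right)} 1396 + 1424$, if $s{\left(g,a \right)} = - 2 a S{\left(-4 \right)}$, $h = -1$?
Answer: $-1070704$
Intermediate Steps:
$C = 8$
$S{\left(v \right)} = - v^{2}$
$o{\left(F \right)} = - 5 F$
$s{\left(g,a \right)} = 32 a$ ($s{\left(g,a \right)} = - 2 a \left(- \left(-4\right)^{2}\right) = - 2 a \left(\left(-1\right) 16\right) = - 2 a \left(-16\right) = 32 a$)
$s{\left(o{\left(6 \right)},-24 \right)} 1396 + 1424 = 32 \left(-24\right) 1396 + 1424 = \left(-768\right) 1396 + 1424 = -1072128 + 1424 = -1070704$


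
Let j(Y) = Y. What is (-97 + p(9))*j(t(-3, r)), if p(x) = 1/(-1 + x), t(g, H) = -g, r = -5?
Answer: -2325/8 ≈ -290.63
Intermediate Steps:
(-97 + p(9))*j(t(-3, r)) = (-97 + 1/(-1 + 9))*(-1*(-3)) = (-97 + 1/8)*3 = (-97 + ⅛)*3 = -775/8*3 = -2325/8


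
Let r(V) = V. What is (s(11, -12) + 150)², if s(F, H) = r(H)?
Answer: 19044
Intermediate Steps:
s(F, H) = H
(s(11, -12) + 150)² = (-12 + 150)² = 138² = 19044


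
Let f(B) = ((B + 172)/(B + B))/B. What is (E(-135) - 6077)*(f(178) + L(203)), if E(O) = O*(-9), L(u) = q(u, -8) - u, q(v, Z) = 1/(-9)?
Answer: 140795684887/142578 ≈ 9.8750e+5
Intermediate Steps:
q(v, Z) = -⅑
L(u) = -⅑ - u
f(B) = (172 + B)/(2*B²) (f(B) = ((172 + B)/((2*B)))/B = ((172 + B)*(1/(2*B)))/B = ((172 + B)/(2*B))/B = (172 + B)/(2*B²))
E(O) = -9*O
(E(-135) - 6077)*(f(178) + L(203)) = (-9*(-135) - 6077)*((½)*(172 + 178)/178² + (-⅑ - 1*203)) = (1215 - 6077)*((½)*(1/31684)*350 + (-⅑ - 203)) = -4862*(175/31684 - 1828/9) = -4862*(-57916777/285156) = 140795684887/142578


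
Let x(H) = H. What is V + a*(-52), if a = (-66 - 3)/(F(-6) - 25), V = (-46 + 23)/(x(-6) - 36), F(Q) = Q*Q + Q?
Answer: 150811/210 ≈ 718.15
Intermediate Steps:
F(Q) = Q + Q² (F(Q) = Q² + Q = Q + Q²)
V = 23/42 (V = (-46 + 23)/(-6 - 36) = -23/(-42) = -23*(-1/42) = 23/42 ≈ 0.54762)
a = -69/5 (a = (-66 - 3)/(-6*(1 - 6) - 25) = -69/(-6*(-5) - 25) = -69/(30 - 25) = -69/5 ≈ -13.800)
V + a*(-52) = 23/42 - 69/5*(-52) = 23/42 + 3588/5 = 150811/210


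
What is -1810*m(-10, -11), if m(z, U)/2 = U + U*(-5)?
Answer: -159280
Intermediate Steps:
m(z, U) = -8*U (m(z, U) = 2*(U + U*(-5)) = 2*(U - 5*U) = 2*(-4*U) = -8*U)
-1810*m(-10, -11) = -(-14480)*(-11) = -1810*88 = -159280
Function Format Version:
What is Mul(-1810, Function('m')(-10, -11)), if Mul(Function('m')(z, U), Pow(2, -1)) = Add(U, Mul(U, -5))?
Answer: -159280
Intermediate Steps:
Function('m')(z, U) = Mul(-8, U) (Function('m')(z, U) = Mul(2, Add(U, Mul(U, -5))) = Mul(2, Add(U, Mul(-5, U))) = Mul(2, Mul(-4, U)) = Mul(-8, U))
Mul(-1810, Function('m')(-10, -11)) = Mul(-1810, Mul(-8, -11)) = Mul(-1810, 88) = -159280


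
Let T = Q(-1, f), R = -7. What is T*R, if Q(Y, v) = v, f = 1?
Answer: -7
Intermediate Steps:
T = 1
T*R = 1*(-7) = -7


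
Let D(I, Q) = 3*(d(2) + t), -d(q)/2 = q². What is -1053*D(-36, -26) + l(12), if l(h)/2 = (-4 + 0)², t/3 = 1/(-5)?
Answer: 135997/5 ≈ 27199.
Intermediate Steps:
d(q) = -2*q²
t = -⅗ (t = 3*(1/(-5)) = 3*(1*(-⅕)) = 3*(-⅕) = -⅗ ≈ -0.60000)
l(h) = 32 (l(h) = 2*(-4 + 0)² = 2*(-4)² = 2*16 = 32)
D(I, Q) = -129/5 (D(I, Q) = 3*(-2*2² - ⅗) = 3*(-2*4 - ⅗) = 3*(-8 - ⅗) = 3*(-43/5) = -129/5)
-1053*D(-36, -26) + l(12) = -1053*(-129/5) + 32 = 135837/5 + 32 = 135997/5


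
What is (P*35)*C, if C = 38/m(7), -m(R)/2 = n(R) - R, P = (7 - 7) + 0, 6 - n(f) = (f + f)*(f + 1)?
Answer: 0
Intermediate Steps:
n(f) = 6 - 2*f*(1 + f) (n(f) = 6 - (f + f)*(f + 1) = 6 - 2*f*(1 + f))
P = 0 (P = 0 + 0 = 0)
m(R) = -12 + 4*R² + 6*R (m(R) = -2*((6 - 2*R - 2*R²) - R) = -2*(6 - 3*R - 2*R²) = -12 + 4*R² + 6*R)
C = 19/113 (C = 38/(-12 + 4*7² + 6*7) = 38/(-12 + 4*49 + 42) = 38/(-12 + 196 + 42) = 38/226 = 38*(1/226) = 19/113 ≈ 0.16814)
(P*35)*C = (0*35)*(19/113) = 0*(19/113) = 0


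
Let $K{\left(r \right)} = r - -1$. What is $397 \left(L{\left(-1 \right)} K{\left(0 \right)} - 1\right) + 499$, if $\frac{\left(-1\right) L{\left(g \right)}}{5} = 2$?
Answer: $-3868$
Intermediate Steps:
$L{\left(g \right)} = -10$ ($L{\left(g \right)} = \left(-5\right) 2 = -10$)
$K{\left(r \right)} = 1 + r$ ($K{\left(r \right)} = r + 1 = 1 + r$)
$397 \left(L{\left(-1 \right)} K{\left(0 \right)} - 1\right) + 499 = 397 \left(- 10 \left(1 + 0\right) - 1\right) + 499 = 397 \left(\left(-10\right) 1 - 1\right) + 499 = 397 \left(-10 - 1\right) + 499 = 397 \left(-11\right) + 499 = -4367 + 499 = -3868$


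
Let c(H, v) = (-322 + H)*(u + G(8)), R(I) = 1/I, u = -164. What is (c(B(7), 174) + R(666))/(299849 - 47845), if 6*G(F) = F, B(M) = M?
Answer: 34125841/167834664 ≈ 0.20333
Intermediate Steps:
G(F) = F/6
c(H, v) = 157136/3 - 488*H/3 (c(H, v) = (-322 + H)*(-164 + (⅙)*8) = (-322 + H)*(-164 + 4/3) = (-322 + H)*(-488/3) = 157136/3 - 488*H/3)
(c(B(7), 174) + R(666))/(299849 - 47845) = ((157136/3 - 488/3*7) + 1/666)/(299849 - 47845) = ((157136/3 - 3416/3) + 1/666)/252004 = (51240 + 1/666)*(1/252004) = (34125841/666)*(1/252004) = 34125841/167834664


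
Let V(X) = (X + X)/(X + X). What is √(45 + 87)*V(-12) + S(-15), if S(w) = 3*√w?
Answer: 2*√33 + 3*I*√15 ≈ 11.489 + 11.619*I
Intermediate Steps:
V(X) = 1 (V(X) = (2*X)/((2*X)) = (2*X)*(1/(2*X)) = 1)
√(45 + 87)*V(-12) + S(-15) = √(45 + 87)*1 + 3*√(-15) = √132*1 + 3*(I*√15) = (2*√33)*1 + 3*I*√15 = 2*√33 + 3*I*√15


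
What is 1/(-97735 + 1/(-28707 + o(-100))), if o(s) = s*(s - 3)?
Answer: -18407/1799008146 ≈ -1.0232e-5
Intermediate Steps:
o(s) = s*(-3 + s)
1/(-97735 + 1/(-28707 + o(-100))) = 1/(-97735 + 1/(-28707 - 100*(-3 - 100))) = 1/(-97735 + 1/(-28707 - 100*(-103))) = 1/(-97735 + 1/(-28707 + 10300)) = 1/(-97735 + 1/(-18407)) = 1/(-97735 - 1/18407) = 1/(-1799008146/18407) = -18407/1799008146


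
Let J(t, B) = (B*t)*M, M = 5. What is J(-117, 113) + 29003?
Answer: -37102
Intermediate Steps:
J(t, B) = 5*B*t (J(t, B) = (B*t)*5 = 5*B*t)
J(-117, 113) + 29003 = 5*113*(-117) + 29003 = -66105 + 29003 = -37102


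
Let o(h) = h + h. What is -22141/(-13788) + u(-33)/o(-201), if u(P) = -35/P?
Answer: 1810123/1129084 ≈ 1.6032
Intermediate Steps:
o(h) = 2*h
-22141/(-13788) + u(-33)/o(-201) = -22141/(-13788) + (-35/(-33))/((2*(-201))) = -22141*(-1/13788) - 35*(-1/33)/(-402) = 22141/13788 + (35/33)*(-1/402) = 22141/13788 - 35/13266 = 1810123/1129084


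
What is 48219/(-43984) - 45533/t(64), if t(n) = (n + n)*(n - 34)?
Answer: -136742777/10556160 ≈ -12.954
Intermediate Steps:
t(n) = 2*n*(-34 + n) (t(n) = (2*n)*(-34 + n) = 2*n*(-34 + n))
48219/(-43984) - 45533/t(64) = 48219/(-43984) - 45533*1/(128*(-34 + 64)) = 48219*(-1/43984) - 45533/(2*64*30) = -48219/43984 - 45533/3840 = -136742777/10556160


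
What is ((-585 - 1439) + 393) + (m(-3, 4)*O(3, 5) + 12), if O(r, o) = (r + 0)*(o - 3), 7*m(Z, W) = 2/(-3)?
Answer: -11337/7 ≈ -1619.6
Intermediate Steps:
m(Z, W) = -2/21 (m(Z, W) = (2/(-3))/7 = (2*(-1/3))/7 = (1/7)*(-2/3) = -2/21)
O(r, o) = r*(-3 + o)
((-585 - 1439) + 393) + (m(-3, 4)*O(3, 5) + 12) = ((-585 - 1439) + 393) + (-2*(-3 + 5)/7 + 12) = (-2024 + 393) + (-2*2/7 + 12) = -1631 + (-2/21*6 + 12) = -1631 + (-4/7 + 12) = -1631 + 80/7 = -11337/7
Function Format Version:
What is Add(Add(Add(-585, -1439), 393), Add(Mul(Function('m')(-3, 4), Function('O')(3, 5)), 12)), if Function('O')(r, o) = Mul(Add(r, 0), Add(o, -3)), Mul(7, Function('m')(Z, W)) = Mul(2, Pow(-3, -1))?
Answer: Rational(-11337, 7) ≈ -1619.6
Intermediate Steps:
Function('m')(Z, W) = Rational(-2, 21) (Function('m')(Z, W) = Mul(Rational(1, 7), Mul(2, Pow(-3, -1))) = Mul(Rational(1, 7), Mul(2, Rational(-1, 3))) = Mul(Rational(1, 7), Rational(-2, 3)) = Rational(-2, 21))
Function('O')(r, o) = Mul(r, Add(-3, o))
Add(Add(Add(-585, -1439), 393), Add(Mul(Function('m')(-3, 4), Function('O')(3, 5)), 12)) = Add(Add(Add(-585, -1439), 393), Add(Mul(Rational(-2, 21), Mul(3, Add(-3, 5))), 12)) = Add(Add(-2024, 393), Add(Mul(Rational(-2, 21), Mul(3, 2)), 12)) = Add(-1631, Add(Mul(Rational(-2, 21), 6), 12)) = Add(-1631, Add(Rational(-4, 7), 12)) = Add(-1631, Rational(80, 7)) = Rational(-11337, 7)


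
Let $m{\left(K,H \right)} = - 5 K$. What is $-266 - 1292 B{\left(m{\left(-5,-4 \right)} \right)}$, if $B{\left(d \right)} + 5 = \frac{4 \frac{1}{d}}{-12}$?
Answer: $\frac{465842}{75} \approx 6211.2$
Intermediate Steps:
$B{\left(d \right)} = -5 - \frac{1}{3 d}$ ($B{\left(d \right)} = -5 + \frac{4 \frac{1}{d}}{-12} = -5 + \frac{4}{d} \left(- \frac{1}{12}\right) = -5 - \frac{1}{3 d}$)
$-266 - 1292 B{\left(m{\left(-5,-4 \right)} \right)} = -266 - 1292 \left(-5 - \frac{1}{3 \left(\left(-5\right) \left(-5\right)\right)}\right) = -266 - 1292 \left(-5 - \frac{1}{3 \cdot 25}\right) = -266 - 1292 \left(-5 - \frac{1}{75}\right) = -266 - - \frac{485792}{75} = -266 + \frac{485792}{75} = \frac{465842}{75}$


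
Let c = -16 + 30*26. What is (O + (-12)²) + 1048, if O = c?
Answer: 1956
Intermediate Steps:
c = 764 (c = -16 + 780 = 764)
O = 764
(O + (-12)²) + 1048 = (764 + (-12)²) + 1048 = (764 + 144) + 1048 = 908 + 1048 = 1956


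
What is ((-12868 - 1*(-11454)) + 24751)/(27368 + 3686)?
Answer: 23337/31054 ≈ 0.75150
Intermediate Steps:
((-12868 - 1*(-11454)) + 24751)/(27368 + 3686) = ((-12868 + 11454) + 24751)/31054 = (-1414 + 24751)*(1/31054) = 23337*(1/31054) = 23337/31054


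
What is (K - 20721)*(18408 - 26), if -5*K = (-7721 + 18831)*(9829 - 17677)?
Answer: 320169128370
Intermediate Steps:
K = 17438256 (K = -(-7721 + 18831)*(9829 - 17677)/5 = -2222*(-7848) = -⅕*(-87191280) = 17438256)
(K - 20721)*(18408 - 26) = (17438256 - 20721)*(18408 - 26) = 17417535*18382 = 320169128370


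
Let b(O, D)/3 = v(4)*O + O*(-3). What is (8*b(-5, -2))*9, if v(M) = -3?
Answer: 6480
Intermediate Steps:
b(O, D) = -18*O (b(O, D) = 3*(-3*O + O*(-3)) = 3*(-3*O - 3*O) = 3*(-6*O) = -18*O)
(8*b(-5, -2))*9 = (8*(-18*(-5)))*9 = (8*90)*9 = 720*9 = 6480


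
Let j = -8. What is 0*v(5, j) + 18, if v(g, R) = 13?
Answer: 18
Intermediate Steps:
0*v(5, j) + 18 = 0*13 + 18 = 0 + 18 = 18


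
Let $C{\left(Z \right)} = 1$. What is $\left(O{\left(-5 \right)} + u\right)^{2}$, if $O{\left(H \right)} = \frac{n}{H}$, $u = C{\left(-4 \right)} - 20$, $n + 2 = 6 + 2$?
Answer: $\frac{10201}{25} \approx 408.04$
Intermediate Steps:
$n = 6$ ($n = -2 + \left(6 + 2\right) = -2 + 8 = 6$)
$u = -19$ ($u = 1 - 20 = -19$)
$O{\left(H \right)} = \frac{6}{H}$
$\left(O{\left(-5 \right)} + u\right)^{2} = \left(\frac{6}{-5} - 19\right)^{2} = \left(6 \left(- \frac{1}{5}\right) - 19\right)^{2} = \left(- \frac{6}{5} - 19\right)^{2} = \left(- \frac{101}{5}\right)^{2} = \frac{10201}{25}$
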